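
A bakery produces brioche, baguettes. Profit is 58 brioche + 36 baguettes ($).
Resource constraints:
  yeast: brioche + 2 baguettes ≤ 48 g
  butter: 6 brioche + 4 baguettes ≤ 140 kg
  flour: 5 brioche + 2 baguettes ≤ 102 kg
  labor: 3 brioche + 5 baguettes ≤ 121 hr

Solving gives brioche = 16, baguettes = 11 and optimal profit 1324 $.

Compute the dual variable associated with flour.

2

Binding: butter and flour. Non-binding: yeast (10 unused), labor (18 unused).
By complementary slackness, y = 0 for the non-binding constraints.
From A_Bᵀ y = c: 6·y_butter + 5·y_flour = 58; 4·y_butter + 2·y_flour = 36.
This yields shadow prices y_butter = 8, y_flour = 2.
Shadow price of flour = 2.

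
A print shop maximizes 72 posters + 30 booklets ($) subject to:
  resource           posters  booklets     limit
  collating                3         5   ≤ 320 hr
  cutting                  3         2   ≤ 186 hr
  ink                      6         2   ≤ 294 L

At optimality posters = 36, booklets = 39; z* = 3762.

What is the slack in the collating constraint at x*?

17

collating used = 3·36 + 5·39 = 303; slack = 320 − 303 = 17.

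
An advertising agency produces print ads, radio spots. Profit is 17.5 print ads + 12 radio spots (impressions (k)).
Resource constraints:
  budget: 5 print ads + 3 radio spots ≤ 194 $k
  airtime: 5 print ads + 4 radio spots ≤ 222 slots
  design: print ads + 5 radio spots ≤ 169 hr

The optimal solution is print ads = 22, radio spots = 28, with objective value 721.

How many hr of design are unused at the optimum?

design used = 1·22 + 5·28 = 162; slack = 169 − 162 = 7.

7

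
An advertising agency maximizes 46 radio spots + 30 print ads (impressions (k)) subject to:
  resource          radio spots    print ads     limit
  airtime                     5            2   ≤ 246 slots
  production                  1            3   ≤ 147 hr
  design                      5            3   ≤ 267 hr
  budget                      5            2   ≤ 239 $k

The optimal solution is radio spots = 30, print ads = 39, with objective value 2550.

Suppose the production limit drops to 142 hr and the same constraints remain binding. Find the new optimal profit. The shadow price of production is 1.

Δb = -5, so new z* = 2550 + (1)·(-5) = 2550 − 5 = 2545.

2545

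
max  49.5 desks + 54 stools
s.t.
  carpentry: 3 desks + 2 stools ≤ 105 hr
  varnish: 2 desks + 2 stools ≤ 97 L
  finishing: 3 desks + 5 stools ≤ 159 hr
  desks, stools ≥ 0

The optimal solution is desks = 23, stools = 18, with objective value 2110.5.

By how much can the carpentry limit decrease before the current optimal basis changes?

41.4

Binding constraints: carpentry, finishing. The basis is B = [[3,2],[3,5]] with det 9.
Per unit decrease in carpentry, x* moves by d = (-0.5556, 0.3333).
The basis stays optimal until desks reaches 0; allowable decrease = 41.4 hr.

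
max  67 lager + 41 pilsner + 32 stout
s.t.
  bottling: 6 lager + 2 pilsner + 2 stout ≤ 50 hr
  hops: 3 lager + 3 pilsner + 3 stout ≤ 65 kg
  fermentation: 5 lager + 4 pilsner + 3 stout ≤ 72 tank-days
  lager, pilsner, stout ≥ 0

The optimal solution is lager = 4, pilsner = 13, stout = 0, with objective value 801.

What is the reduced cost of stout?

-1

At the optimum: bottling uses 50 of 50 (binding); hops uses 51 of 65 (slack = 14); fermentation uses 72 of 72 (binding).
Slack constraints have shadow price 0 (complementary slackness).
From A_Bᵀ y = c: 6·y_bottling + 5·y_fermentation = 67; 2·y_bottling + 4·y_fermentation = 41.
This yields shadow prices y_bottling = 4.5, y_fermentation = 8.
Reduced cost of stout: c₃ − yᵀa₃ = 32 − (4.5·2 + 8·3) = 32 − 33 = -1.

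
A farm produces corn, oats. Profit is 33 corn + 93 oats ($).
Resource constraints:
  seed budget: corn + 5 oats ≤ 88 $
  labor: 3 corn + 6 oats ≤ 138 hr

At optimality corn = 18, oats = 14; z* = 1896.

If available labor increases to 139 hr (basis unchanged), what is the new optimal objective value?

1904

At the optimum: seed budget uses 88 of 88 (binding); labor uses 138 of 138 (binding).
From A_Bᵀ y = c: 1·y_seed budget + 3·y_labor = 33; 5·y_seed budget + 6·y_labor = 93.
→ y_seed budget = 9 and y_labor = 8.
Δz = y_labor·Δb = 8 × (1) = 8, so new z* = 1896 + 8 = 1904.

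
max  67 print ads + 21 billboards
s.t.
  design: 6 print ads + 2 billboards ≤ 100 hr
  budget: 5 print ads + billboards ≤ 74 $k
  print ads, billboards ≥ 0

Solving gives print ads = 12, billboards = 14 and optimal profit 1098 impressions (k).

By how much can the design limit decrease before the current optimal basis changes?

Binding constraints: design, budget. The basis is B = [[6,2],[5,1]] with det -4.
Per unit decrease in design, x* moves by d = (0.25, -1.25).
The basis stays optimal until billboards reaches 0; allowable decrease = 11.2 hr.

11.2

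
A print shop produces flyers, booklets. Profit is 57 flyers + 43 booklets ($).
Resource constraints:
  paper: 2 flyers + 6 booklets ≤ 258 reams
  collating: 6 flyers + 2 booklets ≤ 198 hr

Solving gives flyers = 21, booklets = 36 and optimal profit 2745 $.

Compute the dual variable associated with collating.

At the optimum: paper uses 258 of 258 (binding); collating uses 198 of 198 (binding).
The binding rows give the dual system: 2·y_paper + 6·y_collating = 57 and 6·y_paper + 2·y_collating = 43.
Solving: y_paper = 4.5, y_collating = 8.
Shadow price of collating = 8.

8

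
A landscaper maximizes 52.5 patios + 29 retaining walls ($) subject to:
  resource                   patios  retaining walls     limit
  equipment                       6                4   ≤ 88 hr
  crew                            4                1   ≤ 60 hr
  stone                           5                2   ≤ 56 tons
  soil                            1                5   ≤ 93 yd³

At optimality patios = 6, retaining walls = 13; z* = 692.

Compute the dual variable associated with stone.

Check each constraint at x*: equipment 88/88 (tight); crew 37/60 (slack 23); stone 56/56 (tight); soil 71/93 (slack 22).
By complementary slackness, y = 0 for the non-binding constraints.
Dual feasibility on the basic columns requires 6·y_equipment + 5·y_stone = 52.5, 4·y_equipment + 2·y_stone = 29.
This yields shadow prices y_equipment = 5, y_stone = 4.5.
Shadow price of stone = 4.5.

4.5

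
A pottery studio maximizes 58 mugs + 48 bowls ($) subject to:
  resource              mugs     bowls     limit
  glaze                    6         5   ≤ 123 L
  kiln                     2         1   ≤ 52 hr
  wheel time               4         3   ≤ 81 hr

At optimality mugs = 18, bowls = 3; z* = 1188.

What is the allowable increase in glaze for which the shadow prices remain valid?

12

Binding constraints: glaze, wheel time. The basis is B = [[6,5],[4,3]] with det -2.
Per unit increase in glaze, x* moves by d = (-1.5, 2).
The basis stays optimal until mugs reaches 0; allowable increase = 12 L.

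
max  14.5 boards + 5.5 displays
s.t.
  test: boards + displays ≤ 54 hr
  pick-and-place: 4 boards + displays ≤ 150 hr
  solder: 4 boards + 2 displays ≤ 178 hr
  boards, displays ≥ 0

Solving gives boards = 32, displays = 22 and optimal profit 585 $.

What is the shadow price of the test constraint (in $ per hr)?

Binding: test and pick-and-place. Non-binding: solder (6 unused).
By complementary slackness, y = 0 for the non-binding constraint.
From A_Bᵀ y = c: 1·y_test + 4·y_pick-and-place = 14.5; 1·y_test + 1·y_pick-and-place = 5.5.
→ y_test = 2.5 and y_pick-and-place = 3.
Shadow price of test = 2.5.

2.5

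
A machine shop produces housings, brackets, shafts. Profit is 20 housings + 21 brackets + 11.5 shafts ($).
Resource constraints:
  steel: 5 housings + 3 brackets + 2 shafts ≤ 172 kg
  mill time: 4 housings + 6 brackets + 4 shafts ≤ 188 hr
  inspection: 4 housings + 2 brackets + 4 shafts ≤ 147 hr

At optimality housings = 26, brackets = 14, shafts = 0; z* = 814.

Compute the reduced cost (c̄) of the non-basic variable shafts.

Check each constraint at x*: steel 172/172 (tight); mill time 188/188 (tight); inspection 132/147 (slack 15).
By complementary slackness, y = 0 for the non-binding constraint.
The binding rows give the dual system: 5·y_steel + 4·y_mill time = 20 and 3·y_steel + 6·y_mill time = 21.
This yields shadow prices y_steel = 2, y_mill time = 2.5.
Reduced cost of shafts: c₃ − yᵀa₃ = 11.5 − (2·2 + 2.5·4) = 11.5 − 14 = -2.5.

-2.5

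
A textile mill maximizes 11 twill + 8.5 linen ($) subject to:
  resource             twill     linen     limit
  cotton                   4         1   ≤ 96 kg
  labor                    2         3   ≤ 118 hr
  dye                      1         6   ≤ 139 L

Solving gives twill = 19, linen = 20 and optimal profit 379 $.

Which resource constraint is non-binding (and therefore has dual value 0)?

labor

cotton: 96/96 (binding)
labor: 98/118 (slack 20)
dye: 139/139 (binding)
By complementary slackness, a constraint with positive slack has shadow price 0 → labor.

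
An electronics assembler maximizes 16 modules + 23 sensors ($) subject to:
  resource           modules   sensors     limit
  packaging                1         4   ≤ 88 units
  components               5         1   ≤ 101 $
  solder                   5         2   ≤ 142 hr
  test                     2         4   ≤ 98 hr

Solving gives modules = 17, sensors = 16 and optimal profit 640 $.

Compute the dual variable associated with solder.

Check each constraint at x*: packaging 81/88 (slack 7); components 101/101 (tight); solder 117/142 (slack 25); test 98/98 (tight).
By complementary slackness, y = 0 for the non-binding constraints.
The binding rows give the dual system: 5·y_components + 2·y_test = 16 and 1·y_components + 4·y_test = 23.
Solving: y_components = 1, y_test = 5.5.
Shadow price of solder = 0.

0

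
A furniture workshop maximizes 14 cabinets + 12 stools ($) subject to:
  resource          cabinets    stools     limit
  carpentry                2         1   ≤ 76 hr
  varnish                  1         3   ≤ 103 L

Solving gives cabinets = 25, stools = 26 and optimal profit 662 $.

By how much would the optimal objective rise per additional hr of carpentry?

At the optimum: carpentry uses 76 of 76 (binding); varnish uses 103 of 103 (binding).
From A_Bᵀ y = c: 2·y_carpentry + 1·y_varnish = 14; 1·y_carpentry + 3·y_varnish = 12.
→ y_carpentry = 6 and y_varnish = 2.
Shadow price of carpentry = 6.

6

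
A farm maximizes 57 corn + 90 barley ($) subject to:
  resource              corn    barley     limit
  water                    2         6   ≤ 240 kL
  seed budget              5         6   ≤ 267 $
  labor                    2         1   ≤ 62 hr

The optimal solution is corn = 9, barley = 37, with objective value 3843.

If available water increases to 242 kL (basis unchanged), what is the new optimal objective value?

3855

Check each constraint at x*: water 240/240 (tight); seed budget 267/267 (tight); labor 55/62 (slack 7).
Since labor is not tight, its dual is 0.
Dual feasibility on the basic columns requires 2·y_water + 5·y_seed budget = 57, 6·y_water + 6·y_seed budget = 90.
This yields shadow prices y_water = 6, y_seed budget = 9.
Δz = y_water·Δb = 6 × (2) = 12, so new z* = 3843 + 12 = 3855.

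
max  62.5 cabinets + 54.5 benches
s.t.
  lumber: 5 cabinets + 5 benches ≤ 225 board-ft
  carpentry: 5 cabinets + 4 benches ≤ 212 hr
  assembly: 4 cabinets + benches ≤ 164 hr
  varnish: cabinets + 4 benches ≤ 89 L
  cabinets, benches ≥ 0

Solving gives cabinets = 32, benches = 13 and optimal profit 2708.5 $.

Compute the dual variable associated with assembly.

0

At the optimum: lumber uses 225 of 225 (binding); carpentry uses 212 of 212 (binding); assembly uses 141 of 164 (slack = 23); varnish uses 84 of 89 (slack = 5).
By complementary slackness, y = 0 for the non-binding constraints.
From A_Bᵀ y = c: 5·y_lumber + 5·y_carpentry = 62.5; 5·y_lumber + 4·y_carpentry = 54.5.
Solving: y_lumber = 4.5, y_carpentry = 8.
Shadow price of assembly = 0.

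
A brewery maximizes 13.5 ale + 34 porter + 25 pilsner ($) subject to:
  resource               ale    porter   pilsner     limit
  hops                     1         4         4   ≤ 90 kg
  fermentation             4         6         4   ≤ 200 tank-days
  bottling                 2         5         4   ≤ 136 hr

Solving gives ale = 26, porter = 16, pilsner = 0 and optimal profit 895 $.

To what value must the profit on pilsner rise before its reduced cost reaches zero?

30

Check each constraint at x*: hops 90/90 (tight); fermentation 200/200 (tight); bottling 132/136 (slack 4).
Slack constraints have shadow price 0 (complementary slackness).
The binding rows give the dual system: 1·y_hops + 4·y_fermentation = 13.5 and 4·y_hops + 6·y_fermentation = 34.
→ y_hops = 5.5 and y_fermentation = 2.
pilsner enters the basis when its profit ≥ yᵀa₃ = 5.5·4 + 2·4 = 30.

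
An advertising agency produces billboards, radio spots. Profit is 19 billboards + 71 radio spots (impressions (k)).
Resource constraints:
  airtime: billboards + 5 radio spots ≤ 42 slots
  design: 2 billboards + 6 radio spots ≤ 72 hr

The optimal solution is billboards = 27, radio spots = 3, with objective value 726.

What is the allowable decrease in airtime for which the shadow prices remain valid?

6

Binding constraints: airtime, design. The basis is B = [[1,5],[2,6]] with det -4.
Per unit decrease in airtime, x* moves by d = (1.5, -0.5).
The basis stays optimal until radio spots reaches 0; allowable decrease = 6 slots.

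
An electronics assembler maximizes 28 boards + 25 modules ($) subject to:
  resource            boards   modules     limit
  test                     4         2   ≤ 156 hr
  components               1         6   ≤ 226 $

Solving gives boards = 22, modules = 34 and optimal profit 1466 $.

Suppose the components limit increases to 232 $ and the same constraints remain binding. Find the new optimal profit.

Both test and components are binding at x*.
From A_Bᵀ y = c: 4·y_test + 1·y_components = 28; 2·y_test + 6·y_components = 25.
→ y_test = 6.5 and y_components = 2.
Δz = y_components·Δb = 2 × (6) = 12, so new z* = 1466 + 12 = 1478.

1478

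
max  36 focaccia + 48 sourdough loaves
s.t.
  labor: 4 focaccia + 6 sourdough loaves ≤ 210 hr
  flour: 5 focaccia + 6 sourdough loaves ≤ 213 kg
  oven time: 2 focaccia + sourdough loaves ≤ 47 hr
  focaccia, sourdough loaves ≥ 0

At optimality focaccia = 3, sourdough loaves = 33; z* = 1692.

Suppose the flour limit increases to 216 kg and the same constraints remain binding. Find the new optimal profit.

At the optimum: labor uses 210 of 210 (binding); flour uses 213 of 213 (binding); oven time uses 39 of 47 (slack = 8).
Slack constraints have shadow price 0 (complementary slackness).
From A_Bᵀ y = c: 4·y_labor + 5·y_flour = 36; 6·y_labor + 6·y_flour = 48.
This yields shadow prices y_labor = 4, y_flour = 4.
Δz = y_flour·Δb = 4 × (3) = 12, so new z* = 1692 + 12 = 1704.

1704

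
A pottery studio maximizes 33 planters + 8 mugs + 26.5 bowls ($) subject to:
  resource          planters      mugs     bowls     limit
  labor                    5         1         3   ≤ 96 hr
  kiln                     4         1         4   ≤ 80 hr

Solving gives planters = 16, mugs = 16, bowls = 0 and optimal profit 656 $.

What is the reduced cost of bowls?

-4.5

Both labor and kiln are binding at x*.
The binding rows give the dual system: 5·y_labor + 4·y_kiln = 33 and 1·y_labor + 1·y_kiln = 8.
Solving: y_labor = 1, y_kiln = 7.
Reduced cost of bowls: c₃ − yᵀa₃ = 26.5 − (1·3 + 7·4) = 26.5 − 31 = -4.5.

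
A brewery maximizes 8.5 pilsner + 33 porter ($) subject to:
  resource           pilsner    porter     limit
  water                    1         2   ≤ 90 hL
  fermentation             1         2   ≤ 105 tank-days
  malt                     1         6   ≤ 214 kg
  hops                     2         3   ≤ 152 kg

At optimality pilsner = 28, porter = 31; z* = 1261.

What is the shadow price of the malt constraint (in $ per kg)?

4

At the optimum: water uses 90 of 90 (binding); fermentation uses 90 of 105 (slack = 15); malt uses 214 of 214 (binding); hops uses 149 of 152 (slack = 3).
Since fermentation, hops are not tight, their duals are 0.
Dual feasibility on the basic columns requires 1·y_water + 1·y_malt = 8.5, 2·y_water + 6·y_malt = 33.
→ y_water = 4.5 and y_malt = 4.
Shadow price of malt = 4.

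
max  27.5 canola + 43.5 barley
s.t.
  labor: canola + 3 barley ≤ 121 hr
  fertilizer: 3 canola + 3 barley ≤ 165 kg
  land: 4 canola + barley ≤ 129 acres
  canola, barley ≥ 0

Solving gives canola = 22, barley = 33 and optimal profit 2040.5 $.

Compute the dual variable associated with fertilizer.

Binding: labor and fertilizer. Non-binding: land (8 unused).
Since land is not tight, its dual is 0.
From A_Bᵀ y = c: 1·y_labor + 3·y_fertilizer = 27.5; 3·y_labor + 3·y_fertilizer = 43.5.
This yields shadow prices y_labor = 8, y_fertilizer = 6.5.
Shadow price of fertilizer = 6.5.

6.5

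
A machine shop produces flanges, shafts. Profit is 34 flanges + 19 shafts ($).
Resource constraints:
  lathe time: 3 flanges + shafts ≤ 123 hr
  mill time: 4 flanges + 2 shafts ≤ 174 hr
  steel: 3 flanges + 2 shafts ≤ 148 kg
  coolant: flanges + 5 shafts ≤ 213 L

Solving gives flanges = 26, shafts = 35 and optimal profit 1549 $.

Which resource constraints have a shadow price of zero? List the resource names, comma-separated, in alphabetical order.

coolant, lathe time

lathe time: 113/123 (slack 10)
mill time: 174/174 (binding)
steel: 148/148 (binding)
coolant: 201/213 (slack 12)
By complementary slackness, a constraint with positive slack has shadow price 0 → coolant, lathe time.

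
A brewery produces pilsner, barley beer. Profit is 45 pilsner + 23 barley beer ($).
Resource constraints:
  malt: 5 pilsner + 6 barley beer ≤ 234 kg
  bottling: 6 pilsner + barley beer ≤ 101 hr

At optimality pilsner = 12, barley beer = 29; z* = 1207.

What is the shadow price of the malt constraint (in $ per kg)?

Check each constraint at x*: malt 234/234 (tight); bottling 101/101 (tight).
Dual feasibility on the basic columns requires 5·y_malt + 6·y_bottling = 45, 6·y_malt + 1·y_bottling = 23.
This yields shadow prices y_malt = 3, y_bottling = 5.
Shadow price of malt = 3.

3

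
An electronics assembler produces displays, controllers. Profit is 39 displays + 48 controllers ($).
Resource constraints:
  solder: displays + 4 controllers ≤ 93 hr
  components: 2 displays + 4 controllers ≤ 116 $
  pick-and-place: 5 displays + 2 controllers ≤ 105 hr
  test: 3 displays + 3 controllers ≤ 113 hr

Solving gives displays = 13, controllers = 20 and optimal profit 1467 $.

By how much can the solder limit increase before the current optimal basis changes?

11.25

Binding constraints: solder, pick-and-place. The basis is B = [[1,4],[5,2]] with det -18.
Per unit increase in solder, x* moves by d = (-0.1111, 0.2778).
The basis stays optimal until components becomes binding; allowable increase = 11.25 hr.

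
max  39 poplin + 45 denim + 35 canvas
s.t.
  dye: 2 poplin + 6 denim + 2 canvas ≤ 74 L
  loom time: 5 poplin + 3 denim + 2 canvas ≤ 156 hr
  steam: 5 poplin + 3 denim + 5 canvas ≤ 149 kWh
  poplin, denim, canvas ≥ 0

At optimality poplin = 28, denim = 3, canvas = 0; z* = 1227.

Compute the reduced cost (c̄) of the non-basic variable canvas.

-4

Binding: dye and steam. Non-binding: loom time (7 unused).
Slack constraints have shadow price 0 (complementary slackness).
Dual feasibility on the basic columns requires 2·y_dye + 5·y_steam = 39, 6·y_dye + 3·y_steam = 45.
This yields shadow prices y_dye = 4.5, y_steam = 6.
Reduced cost of canvas: c₃ − yᵀa₃ = 35 − (4.5·2 + 6·5) = 35 − 39 = -4.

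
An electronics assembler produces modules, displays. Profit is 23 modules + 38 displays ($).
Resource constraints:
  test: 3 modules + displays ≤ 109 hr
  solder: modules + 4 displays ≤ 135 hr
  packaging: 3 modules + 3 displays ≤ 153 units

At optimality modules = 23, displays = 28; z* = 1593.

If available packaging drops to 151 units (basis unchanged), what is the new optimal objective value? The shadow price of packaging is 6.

Δb = -2, so new z* = 1593 + (6)·(-2) = 1593 − 12 = 1581.

1581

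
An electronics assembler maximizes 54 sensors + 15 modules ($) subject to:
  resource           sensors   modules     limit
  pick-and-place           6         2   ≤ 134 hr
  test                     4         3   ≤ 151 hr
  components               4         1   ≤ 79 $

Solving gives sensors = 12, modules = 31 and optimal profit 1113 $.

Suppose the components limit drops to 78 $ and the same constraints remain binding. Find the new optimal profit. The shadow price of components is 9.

1104

Δb = -1, so new z* = 1113 + (9)·(-1) = 1113 − 9 = 1104.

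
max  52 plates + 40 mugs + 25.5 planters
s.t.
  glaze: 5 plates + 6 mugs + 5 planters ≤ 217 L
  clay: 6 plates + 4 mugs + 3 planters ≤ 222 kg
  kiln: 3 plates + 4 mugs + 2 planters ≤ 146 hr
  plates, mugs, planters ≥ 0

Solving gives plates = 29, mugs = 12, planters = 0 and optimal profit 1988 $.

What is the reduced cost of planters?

-5.5

Check each constraint at x*: glaze 217/217 (tight); clay 222/222 (tight); kiln 135/146 (slack 11).
Slack constraints have shadow price 0 (complementary slackness).
From A_Bᵀ y = c: 5·y_glaze + 6·y_clay = 52; 6·y_glaze + 4·y_clay = 40.
This yields shadow prices y_glaze = 2, y_clay = 7.
Reduced cost of planters: c₃ − yᵀa₃ = 25.5 − (2·5 + 7·3) = 25.5 − 31 = -5.5.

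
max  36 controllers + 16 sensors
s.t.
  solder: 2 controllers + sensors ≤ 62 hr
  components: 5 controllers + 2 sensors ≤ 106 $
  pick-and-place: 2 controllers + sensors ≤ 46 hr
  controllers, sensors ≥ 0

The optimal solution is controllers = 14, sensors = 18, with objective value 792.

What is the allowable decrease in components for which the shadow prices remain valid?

Binding constraints: components, pick-and-place. The basis is B = [[5,2],[2,1]] with det 1.
Per unit decrease in components, x* moves by d = (-1, 2).
The basis stays optimal until controllers reaches 0; allowable decrease = 14 $.

14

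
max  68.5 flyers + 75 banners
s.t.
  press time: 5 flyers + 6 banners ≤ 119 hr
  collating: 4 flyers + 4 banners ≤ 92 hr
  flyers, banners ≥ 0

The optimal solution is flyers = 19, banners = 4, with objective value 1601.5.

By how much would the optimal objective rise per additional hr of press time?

At the optimum: press time uses 119 of 119 (binding); collating uses 92 of 92 (binding).
Dual feasibility on the basic columns requires 5·y_press time + 4·y_collating = 68.5, 6·y_press time + 4·y_collating = 75.
Solving: y_press time = 6.5, y_collating = 9.
Shadow price of press time = 6.5.

6.5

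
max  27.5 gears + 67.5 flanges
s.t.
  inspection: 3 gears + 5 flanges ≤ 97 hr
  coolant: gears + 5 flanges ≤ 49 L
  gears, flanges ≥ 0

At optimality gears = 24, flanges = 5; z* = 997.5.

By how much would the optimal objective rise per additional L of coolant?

Both inspection and coolant are binding at x*.
Dual feasibility on the basic columns requires 3·y_inspection + 1·y_coolant = 27.5, 5·y_inspection + 5·y_coolant = 67.5.
This yields shadow prices y_inspection = 7, y_coolant = 6.5.
Shadow price of coolant = 6.5.

6.5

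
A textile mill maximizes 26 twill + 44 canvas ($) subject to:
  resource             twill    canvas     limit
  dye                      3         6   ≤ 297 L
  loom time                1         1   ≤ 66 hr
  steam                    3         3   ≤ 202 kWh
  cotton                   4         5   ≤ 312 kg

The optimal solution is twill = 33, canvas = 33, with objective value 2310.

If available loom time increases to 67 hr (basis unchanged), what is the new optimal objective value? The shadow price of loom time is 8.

Δb = 1, so new z* = 2310 + (8)·(1) = 2310 + 8 = 2318.

2318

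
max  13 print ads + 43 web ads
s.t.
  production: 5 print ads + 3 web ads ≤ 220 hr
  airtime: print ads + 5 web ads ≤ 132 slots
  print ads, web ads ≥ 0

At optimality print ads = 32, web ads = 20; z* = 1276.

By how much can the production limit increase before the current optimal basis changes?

440

Binding constraints: production, airtime. The basis is B = [[5,3],[1,5]] with det 22.
Per unit increase in production, x* moves by d = (0.2273, -0.0455).
The basis stays optimal until web ads reaches 0; allowable increase = 440 hr.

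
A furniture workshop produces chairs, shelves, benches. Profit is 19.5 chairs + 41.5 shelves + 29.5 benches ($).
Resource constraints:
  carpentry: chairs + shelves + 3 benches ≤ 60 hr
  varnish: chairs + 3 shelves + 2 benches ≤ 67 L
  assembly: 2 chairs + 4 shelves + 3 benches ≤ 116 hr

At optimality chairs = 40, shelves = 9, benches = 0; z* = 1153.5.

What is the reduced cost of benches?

-1

At the optimum: carpentry uses 49 of 60 (slack = 11); varnish uses 67 of 67 (binding); assembly uses 116 of 116 (binding).
By complementary slackness, y = 0 for the non-binding constraint.
The binding rows give the dual system: 1·y_varnish + 2·y_assembly = 19.5 and 3·y_varnish + 4·y_assembly = 41.5.
→ y_varnish = 2.5 and y_assembly = 8.5.
Reduced cost of benches: c₃ − yᵀa₃ = 29.5 − (2.5·2 + 8.5·3) = 29.5 − 30.5 = -1.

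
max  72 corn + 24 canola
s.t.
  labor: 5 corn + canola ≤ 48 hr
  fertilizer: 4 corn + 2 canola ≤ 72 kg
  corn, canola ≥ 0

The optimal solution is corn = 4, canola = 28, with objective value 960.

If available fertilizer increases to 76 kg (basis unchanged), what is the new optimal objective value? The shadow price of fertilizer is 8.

992

Δb = 4, so new z* = 960 + (8)·(4) = 960 + 32 = 992.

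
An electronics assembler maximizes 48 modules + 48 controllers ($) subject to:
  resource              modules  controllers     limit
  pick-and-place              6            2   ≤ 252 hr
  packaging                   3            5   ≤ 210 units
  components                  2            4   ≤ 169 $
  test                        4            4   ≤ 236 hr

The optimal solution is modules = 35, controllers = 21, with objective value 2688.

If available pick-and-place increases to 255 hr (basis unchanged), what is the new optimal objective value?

Binding: pick-and-place and packaging. Non-binding: components (15 unused), test (12 unused).
Slack constraints have shadow price 0 (complementary slackness).
From A_Bᵀ y = c: 6·y_pick-and-place + 3·y_packaging = 48; 2·y_pick-and-place + 5·y_packaging = 48.
→ y_pick-and-place = 4 and y_packaging = 8.
Δz = y_pick-and-place·Δb = 4 × (3) = 12, so new z* = 2688 + 12 = 2700.

2700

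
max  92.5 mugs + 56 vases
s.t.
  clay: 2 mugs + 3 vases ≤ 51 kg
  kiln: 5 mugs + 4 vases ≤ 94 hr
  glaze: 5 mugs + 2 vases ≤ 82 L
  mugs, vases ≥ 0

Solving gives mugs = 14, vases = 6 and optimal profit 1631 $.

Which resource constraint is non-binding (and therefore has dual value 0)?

clay

clay: 46/51 (slack 5)
kiln: 94/94 (binding)
glaze: 82/82 (binding)
By complementary slackness, a constraint with positive slack has shadow price 0 → clay.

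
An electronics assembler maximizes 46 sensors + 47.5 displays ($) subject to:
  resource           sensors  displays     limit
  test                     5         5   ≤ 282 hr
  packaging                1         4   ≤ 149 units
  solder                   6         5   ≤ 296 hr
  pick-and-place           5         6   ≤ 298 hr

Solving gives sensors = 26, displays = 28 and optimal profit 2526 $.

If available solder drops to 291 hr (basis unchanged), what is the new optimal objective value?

Check each constraint at x*: test 270/282 (slack 12); packaging 138/149 (slack 11); solder 296/296 (tight); pick-and-place 298/298 (tight).
By complementary slackness, y = 0 for the non-binding constraints.
The binding rows give the dual system: 6·y_solder + 5·y_pick-and-place = 46 and 5·y_solder + 6·y_pick-and-place = 47.5.
This yields shadow prices y_solder = 3.5, y_pick-and-place = 5.
Δz = y_solder·Δb = 3.5 × (-5) = -17.5, so new z* = 2526 − 17.5 = 2508.5.

2508.5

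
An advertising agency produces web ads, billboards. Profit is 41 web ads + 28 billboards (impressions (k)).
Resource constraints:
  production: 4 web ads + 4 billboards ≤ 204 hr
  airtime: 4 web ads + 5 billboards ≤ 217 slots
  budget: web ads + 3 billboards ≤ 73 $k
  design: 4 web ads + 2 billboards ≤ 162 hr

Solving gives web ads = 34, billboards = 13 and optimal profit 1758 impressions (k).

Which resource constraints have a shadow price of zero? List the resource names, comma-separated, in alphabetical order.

production: 188/204 (slack 16)
airtime: 201/217 (slack 16)
budget: 73/73 (binding)
design: 162/162 (binding)
By complementary slackness, a constraint with positive slack has shadow price 0 → airtime, production.

airtime, production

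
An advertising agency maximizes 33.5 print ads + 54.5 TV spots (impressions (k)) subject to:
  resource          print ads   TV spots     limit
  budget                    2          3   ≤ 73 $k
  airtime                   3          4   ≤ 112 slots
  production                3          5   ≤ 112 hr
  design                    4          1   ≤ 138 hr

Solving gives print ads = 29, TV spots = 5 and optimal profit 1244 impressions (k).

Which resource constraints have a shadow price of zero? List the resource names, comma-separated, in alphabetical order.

airtime, design

budget: 73/73 (binding)
airtime: 107/112 (slack 5)
production: 112/112 (binding)
design: 121/138 (slack 17)
By complementary slackness, a constraint with positive slack has shadow price 0 → airtime, design.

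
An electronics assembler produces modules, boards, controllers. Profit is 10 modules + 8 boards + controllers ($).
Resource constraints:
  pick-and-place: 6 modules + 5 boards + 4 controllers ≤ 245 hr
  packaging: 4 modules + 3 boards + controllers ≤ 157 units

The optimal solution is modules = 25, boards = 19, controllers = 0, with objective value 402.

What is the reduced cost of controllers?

Both pick-and-place and packaging are binding at x*.
From A_Bᵀ y = c: 6·y_pick-and-place + 4·y_packaging = 10; 5·y_pick-and-place + 3·y_packaging = 8.
→ y_pick-and-place = 1 and y_packaging = 1.
Reduced cost of controllers: c₃ − yᵀa₃ = 1 − (1·4 + 1·1) = 1 − 5 = -4.

-4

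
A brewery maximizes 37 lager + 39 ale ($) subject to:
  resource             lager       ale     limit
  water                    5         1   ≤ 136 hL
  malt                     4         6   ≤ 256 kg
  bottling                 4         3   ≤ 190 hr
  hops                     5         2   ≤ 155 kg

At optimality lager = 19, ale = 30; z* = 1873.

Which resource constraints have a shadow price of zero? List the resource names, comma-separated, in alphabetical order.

bottling, water

water: 125/136 (slack 11)
malt: 256/256 (binding)
bottling: 166/190 (slack 24)
hops: 155/155 (binding)
By complementary slackness, a constraint with positive slack has shadow price 0 → bottling, water.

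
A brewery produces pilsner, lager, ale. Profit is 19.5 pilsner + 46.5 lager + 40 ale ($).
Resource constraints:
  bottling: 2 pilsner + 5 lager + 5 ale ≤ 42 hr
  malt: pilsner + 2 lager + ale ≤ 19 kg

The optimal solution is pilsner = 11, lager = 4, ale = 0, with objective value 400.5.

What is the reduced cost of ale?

-2

At the optimum: bottling uses 42 of 42 (binding); malt uses 19 of 19 (binding).
Dual feasibility on the basic columns requires 2·y_bottling + 1·y_malt = 19.5, 5·y_bottling + 2·y_malt = 46.5.
Solving: y_bottling = 7.5, y_malt = 4.5.
Reduced cost of ale: c₃ − yᵀa₃ = 40 − (7.5·5 + 4.5·1) = 40 − 42 = -2.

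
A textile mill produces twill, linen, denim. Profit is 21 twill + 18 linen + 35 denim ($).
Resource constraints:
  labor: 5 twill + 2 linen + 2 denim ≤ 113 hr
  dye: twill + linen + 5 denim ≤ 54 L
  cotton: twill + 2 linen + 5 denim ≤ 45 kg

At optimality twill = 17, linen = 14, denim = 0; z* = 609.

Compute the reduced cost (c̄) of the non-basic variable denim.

-1

At the optimum: labor uses 113 of 113 (binding); dye uses 31 of 54 (slack = 23); cotton uses 45 of 45 (binding).
Since dye is not tight, its dual is 0.
Dual feasibility on the basic columns requires 5·y_labor + 1·y_cotton = 21, 2·y_labor + 2·y_cotton = 18.
This yields shadow prices y_labor = 3, y_cotton = 6.
Reduced cost of denim: c₃ − yᵀa₃ = 35 − (3·2 + 6·5) = 35 − 36 = -1.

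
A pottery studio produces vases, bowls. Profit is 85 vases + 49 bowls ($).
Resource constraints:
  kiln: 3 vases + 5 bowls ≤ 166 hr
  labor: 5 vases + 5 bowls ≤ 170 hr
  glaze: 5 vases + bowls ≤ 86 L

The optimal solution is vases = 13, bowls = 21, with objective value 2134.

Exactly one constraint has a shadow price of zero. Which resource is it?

kiln

kiln: 144/166 (slack 22)
labor: 170/170 (binding)
glaze: 86/86 (binding)
By complementary slackness, a constraint with positive slack has shadow price 0 → kiln.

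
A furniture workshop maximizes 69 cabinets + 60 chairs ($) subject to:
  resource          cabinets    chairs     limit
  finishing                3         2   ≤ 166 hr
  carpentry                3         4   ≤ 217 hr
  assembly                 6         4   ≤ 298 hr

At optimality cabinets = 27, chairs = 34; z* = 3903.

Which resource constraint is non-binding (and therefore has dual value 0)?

finishing

finishing: 149/166 (slack 17)
carpentry: 217/217 (binding)
assembly: 298/298 (binding)
By complementary slackness, a constraint with positive slack has shadow price 0 → finishing.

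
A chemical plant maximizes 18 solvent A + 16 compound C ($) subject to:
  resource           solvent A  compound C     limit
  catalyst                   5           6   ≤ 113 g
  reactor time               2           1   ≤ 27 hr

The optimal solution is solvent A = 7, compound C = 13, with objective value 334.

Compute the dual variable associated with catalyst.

Both catalyst and reactor time are binding at x*.
Dual feasibility on the basic columns requires 5·y_catalyst + 2·y_reactor time = 18, 6·y_catalyst + 1·y_reactor time = 16.
→ y_catalyst = 2 and y_reactor time = 4.
Shadow price of catalyst = 2.

2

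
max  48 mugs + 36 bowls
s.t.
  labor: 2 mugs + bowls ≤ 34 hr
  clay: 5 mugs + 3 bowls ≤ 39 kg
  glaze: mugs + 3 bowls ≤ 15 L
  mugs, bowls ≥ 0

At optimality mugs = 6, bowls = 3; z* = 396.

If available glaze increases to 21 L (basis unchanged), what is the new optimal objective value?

Binding: clay and glaze. Non-binding: labor (19 unused).
Slack constraints have shadow price 0 (complementary slackness).
Dual feasibility on the basic columns requires 5·y_clay + 1·y_glaze = 48, 3·y_clay + 3·y_glaze = 36.
→ y_clay = 9 and y_glaze = 3.
Δz = y_glaze·Δb = 3 × (6) = 18, so new z* = 396 + 18 = 414.

414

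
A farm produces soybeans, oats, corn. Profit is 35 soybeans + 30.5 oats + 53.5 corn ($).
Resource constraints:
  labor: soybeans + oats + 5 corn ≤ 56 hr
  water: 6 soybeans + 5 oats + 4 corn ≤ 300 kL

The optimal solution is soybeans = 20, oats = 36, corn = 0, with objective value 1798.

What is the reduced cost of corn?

-4.5

At the optimum: labor uses 56 of 56 (binding); water uses 300 of 300 (binding).
Dual feasibility on the basic columns requires 1·y_labor + 6·y_water = 35, 1·y_labor + 5·y_water = 30.5.
→ y_labor = 8 and y_water = 4.5.
Reduced cost of corn: c₃ − yᵀa₃ = 53.5 − (8·5 + 4.5·4) = 53.5 − 58 = -4.5.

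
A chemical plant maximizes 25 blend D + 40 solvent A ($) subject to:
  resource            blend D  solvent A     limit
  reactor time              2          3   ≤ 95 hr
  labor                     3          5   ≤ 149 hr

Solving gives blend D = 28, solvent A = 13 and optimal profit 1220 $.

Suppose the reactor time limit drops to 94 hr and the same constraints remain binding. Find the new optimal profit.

Check each constraint at x*: reactor time 95/95 (tight); labor 149/149 (tight).
The binding rows give the dual system: 2·y_reactor time + 3·y_labor = 25 and 3·y_reactor time + 5·y_labor = 40.
Solving: y_reactor time = 5, y_labor = 5.
Δz = y_reactor time·Δb = 5 × (-1) = -5, so new z* = 1220 − 5 = 1215.

1215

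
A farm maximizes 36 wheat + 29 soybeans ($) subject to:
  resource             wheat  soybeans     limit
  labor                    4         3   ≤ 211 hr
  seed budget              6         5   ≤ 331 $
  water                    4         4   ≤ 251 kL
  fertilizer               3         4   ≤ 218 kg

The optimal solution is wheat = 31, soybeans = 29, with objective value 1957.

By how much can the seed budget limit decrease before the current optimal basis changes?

14.5

Binding constraints: labor, seed budget. The basis is B = [[4,3],[6,5]] with det 2.
Per unit decrease in seed budget, x* moves by d = (1.5, -2).
The basis stays optimal until soybeans reaches 0; allowable decrease = 14.5 $.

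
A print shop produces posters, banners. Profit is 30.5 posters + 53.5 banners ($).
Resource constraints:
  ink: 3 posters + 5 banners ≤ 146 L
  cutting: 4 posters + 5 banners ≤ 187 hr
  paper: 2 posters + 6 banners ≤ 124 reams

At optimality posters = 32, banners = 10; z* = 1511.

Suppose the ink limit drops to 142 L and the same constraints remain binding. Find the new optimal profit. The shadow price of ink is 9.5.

1473

Δb = -4, so new z* = 1511 + (9.5)·(-4) = 1511 − 38 = 1473.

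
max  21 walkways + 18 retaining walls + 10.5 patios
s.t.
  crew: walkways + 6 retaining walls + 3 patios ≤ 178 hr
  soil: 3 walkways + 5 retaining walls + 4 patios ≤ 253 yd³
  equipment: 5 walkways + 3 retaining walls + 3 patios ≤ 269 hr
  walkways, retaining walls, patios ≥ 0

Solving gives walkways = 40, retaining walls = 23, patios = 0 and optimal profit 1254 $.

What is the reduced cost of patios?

-4.5

Binding: crew and equipment. Non-binding: soil (18 unused).
Slack constraints have shadow price 0 (complementary slackness).
Dual feasibility on the basic columns requires 1·y_crew + 5·y_equipment = 21, 6·y_crew + 3·y_equipment = 18.
→ y_crew = 1 and y_equipment = 4.
Reduced cost of patios: c₃ − yᵀa₃ = 10.5 − (1·3 + 4·3) = 10.5 − 15 = -4.5.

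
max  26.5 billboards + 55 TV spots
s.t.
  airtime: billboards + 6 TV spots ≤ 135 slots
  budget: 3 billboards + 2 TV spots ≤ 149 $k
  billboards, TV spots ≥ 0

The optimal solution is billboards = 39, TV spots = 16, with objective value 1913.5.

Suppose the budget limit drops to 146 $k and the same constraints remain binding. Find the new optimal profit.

Check each constraint at x*: airtime 135/135 (tight); budget 149/149 (tight).
The binding rows give the dual system: 1·y_airtime + 3·y_budget = 26.5 and 6·y_airtime + 2·y_budget = 55.
→ y_airtime = 7 and y_budget = 6.5.
Δz = y_budget·Δb = 6.5 × (-3) = -19.5, so new z* = 1913.5 − 19.5 = 1894.

1894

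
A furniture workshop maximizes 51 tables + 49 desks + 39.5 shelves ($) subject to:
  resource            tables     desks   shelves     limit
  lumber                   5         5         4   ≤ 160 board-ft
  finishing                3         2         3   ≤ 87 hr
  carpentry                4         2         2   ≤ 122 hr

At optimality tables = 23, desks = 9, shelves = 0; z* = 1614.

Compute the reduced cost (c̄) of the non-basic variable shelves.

-2.5

At the optimum: lumber uses 160 of 160 (binding); finishing uses 87 of 87 (binding); carpentry uses 110 of 122 (slack = 12).
By complementary slackness, y = 0 for the non-binding constraint.
The binding rows give the dual system: 5·y_lumber + 3·y_finishing = 51 and 5·y_lumber + 2·y_finishing = 49.
This yields shadow prices y_lumber = 9, y_finishing = 2.
Reduced cost of shelves: c₃ − yᵀa₃ = 39.5 − (9·4 + 2·3) = 39.5 − 42 = -2.5.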